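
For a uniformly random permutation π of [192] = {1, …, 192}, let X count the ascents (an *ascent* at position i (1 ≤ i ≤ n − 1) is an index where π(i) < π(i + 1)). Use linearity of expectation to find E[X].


Write X = Σ X_I over i = 1, …, 191, with X_I the indicator of one ascent.
There are 191 indicators.
For each fixed i, the pair (π(i), π(i+1)) is a uniformly random ordered pair of distinct values from {1, …, 192}; by symmetry P[π(i) < π(i+1)] = 1/2.
By linearity: E[X] = 191 · (1/2) = (192 − 1) · (1/2) = 191/2 ≈ 95.5000.

E[X] = 191/2 = 95.5000.


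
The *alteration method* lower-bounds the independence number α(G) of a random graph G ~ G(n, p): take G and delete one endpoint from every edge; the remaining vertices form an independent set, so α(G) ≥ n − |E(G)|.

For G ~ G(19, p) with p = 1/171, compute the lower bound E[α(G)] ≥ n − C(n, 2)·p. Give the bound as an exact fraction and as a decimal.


E[|E(G)|] = C(19, 2)·p = 171 · (1/171) = 1.
E[α(G)] ≥ n − E[|E(G)|] = 19 − 1 = 18.
Numerically: ≈ 18.000.
(This is only a lower bound; the true E[α(G)] may be larger.)

E[α(G)] ≥ 18 ≈ 18.000.


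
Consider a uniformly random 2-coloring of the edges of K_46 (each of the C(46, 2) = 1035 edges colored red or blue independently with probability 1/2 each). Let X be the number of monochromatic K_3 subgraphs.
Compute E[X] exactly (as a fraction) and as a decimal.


Let X = Σ_S X_S over the C(46, 3) = 15180 subsets S of size 3, where X_S = 1 if the K_3 on S is monochromatic.
For a fixed S, the K_3 on S has C(3, 2) = 3 edges. P[all 3 edges red] = (1/2)^3, and likewise for blue, so P[monochromatic] = 2·(1/2)^3 = 2^{1 − 3} = 1/4.
By linearity: E[X] = C(46, 3) · 2^{1 − 3} = 15180 · 1/4 = 3795.
Numerically: E[X] ≈ 3795.000.

E[X] = C(46,3)·2^(1−C(3,2)) = 3795 ≈ 3795.000.


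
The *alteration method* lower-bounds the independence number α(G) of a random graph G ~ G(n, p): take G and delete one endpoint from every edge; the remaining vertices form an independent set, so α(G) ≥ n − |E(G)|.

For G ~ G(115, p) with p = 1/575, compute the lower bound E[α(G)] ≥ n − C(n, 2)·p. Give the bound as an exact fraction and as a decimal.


E[|E(G)|] = C(115, 2)·p = 6555 · (1/575) = 57/5.
E[α(G)] ≥ n − E[|E(G)|] = 115 − 57/5 = 518/5.
Numerically: ≈ 103.6000.
(This is only a lower bound; the true E[α(G)] may be larger.)

E[α(G)] ≥ 518/5 ≈ 103.6000.


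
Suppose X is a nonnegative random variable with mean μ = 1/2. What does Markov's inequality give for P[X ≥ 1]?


μ = E[X] = 1/2, a = 1.
Markov: P[X ≥ 1] ≤ μ/a = (1/2)/1 = 1/2.
Numerically: ≈ 0.500.
(Since a = 1 > μ = 0.500, the bound 1/2 is < 1 and informative.)

P[X ≥ 1] ≤ 1/2 ≈ 0.500.


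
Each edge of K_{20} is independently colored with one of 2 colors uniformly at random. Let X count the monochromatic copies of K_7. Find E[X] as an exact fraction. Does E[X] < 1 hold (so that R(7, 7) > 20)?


E[X] = C(20, 7) · 2^{1 − 21} = 77520 · 2^{−20} = 77520/1048576.
As a reduced fraction: E[X] = 4845/65536 ≈ 0.0739.
Is E[X] < 1? YES.
Since E[X] < 1, there exists a 2-coloring of K_{20} with no monochromatic K_7; hence R(7, 7) > 20.

E[X] = 4845/65536 ≈ 0.0739; E[X] < 1, so R(7, 7) > 20.


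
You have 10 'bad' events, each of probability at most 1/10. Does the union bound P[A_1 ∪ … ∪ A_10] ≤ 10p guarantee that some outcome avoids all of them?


Union bound: P[∪_{i=1}^{10} A_i] ≤ Σ_i P[A_i] ≤ 10·p = 10·(1/10) = 1.
Numerically: 1 ≈ 1.000000.
Is 1 < 1? NO.
Since the bound 1 is ≥ 1, the union bound is uninformative here; it does NOT by itself certify existence.

10·p = 1 ≈ 1.000000; existence NOT certified by the union bound.


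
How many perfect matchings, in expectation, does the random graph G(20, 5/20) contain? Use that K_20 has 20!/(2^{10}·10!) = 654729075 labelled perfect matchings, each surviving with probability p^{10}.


K_20 has 20!/(2^{10}·10!) = 654729075 labelled perfect matchings.
For each such perfect matching H, let X_H = 1 if all 10 edges of H are present in G. Then P[X_H = 1] = p^{10} = (1/4)^{10} = 1/1048576.
By linearity: E[X] = Σ_H E[X_H] = 654729075 · p^{10} = 654729075 · 1/1048576 = 654729075/1048576.
Numerically: E[X] ≈ 624.4.

E[X] = 654729075 · (1/4)^{10} = 654729075/1048576 ≈ 624.4.


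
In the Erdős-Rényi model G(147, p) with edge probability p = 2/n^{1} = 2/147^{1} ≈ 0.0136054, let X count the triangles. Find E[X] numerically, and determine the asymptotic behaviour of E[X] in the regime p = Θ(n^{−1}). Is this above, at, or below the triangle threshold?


Number of potential triangles: C(147, 3) = 518665.
Each occurs with probability p³ ≈ (0.0136054)³ ≈ 2.51847696e-06.
By linearity: E[X] = C(147, 3)·p³ ≈ 518665 · 2.51847696e-06 ≈ 1.306246.
Here α = 1, so p = 2/n is exactly at the triangle threshold p ~ 1/n. Asymptotically E[X] → c³/6 = 2³/6 = 4/3 ≈ 1.333333, a bounded constant. In this regime the triangle count is asymptotically Poisson(c³/6).

E[X] ≈ 1.306246; in regime p = Θ(1/n^{1}) E[X] stays bounded (at the triangle threshold p ~ 1/n).


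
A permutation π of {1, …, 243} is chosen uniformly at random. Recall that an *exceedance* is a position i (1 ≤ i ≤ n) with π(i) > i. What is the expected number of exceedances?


Write X = Σ_{i=1}^{243} X_i, where X_i = 1_{π(i) > i}.
For each fixed i, π(i) is uniform over {1, …, 243} (marginal of a uniform permutation), so P[π(i) > i] = (n − i)/n. Summing: Σ_{i=1}^{243} (n − i)/n = (0 + 1 + … + 242)/243 = 243(243 − 1)/(2·243) = (243 − 1)/2.
Hence E[X] = Σ_{i=1}^{243} (243 − i)/243 = 121 ≈ 121.00000.

E[X] = 121 = 121.00000.


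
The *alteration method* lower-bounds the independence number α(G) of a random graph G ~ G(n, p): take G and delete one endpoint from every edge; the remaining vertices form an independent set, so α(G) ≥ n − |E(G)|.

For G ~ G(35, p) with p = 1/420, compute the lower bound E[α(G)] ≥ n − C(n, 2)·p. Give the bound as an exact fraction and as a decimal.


E[|E(G)|] = C(35, 2)·p = 595 · (1/420) = 17/12.
E[α(G)] ≥ n − E[|E(G)|] = 35 − 17/12 = 403/12.
Numerically: ≈ 33.5833.
(This is only a lower bound; the true E[α(G)] may be larger.)

E[α(G)] ≥ 403/12 ≈ 33.5833.


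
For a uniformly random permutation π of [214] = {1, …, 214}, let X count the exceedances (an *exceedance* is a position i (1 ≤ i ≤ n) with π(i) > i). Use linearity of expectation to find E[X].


Write X = Σ_{i=1}^{214} X_i, where X_i = 1_{π(i) > i}.
For each fixed i, π(i) is uniform over {1, …, 214} (marginal of a uniform permutation), so P[π(i) > i] = (n − i)/n. Summing: Σ_{i=1}^{214} (n − i)/n = (0 + 1 + … + 213)/214 = 214(214 − 1)/(2·214) = (214 − 1)/2.
Hence E[X] = Σ_{i=1}^{214} (214 − i)/214 = 213/2 ≈ 106.500.

E[X] = 213/2 = 106.500.


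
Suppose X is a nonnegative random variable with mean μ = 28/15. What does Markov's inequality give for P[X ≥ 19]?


μ = E[X] = 28/15, a = 19.
Markov: P[X ≥ 19] ≤ μ/a = (28/15)/19 = 28/285.
Numerically: ≈ 0.098246.
(Since a = 19 > μ = 1.866667, the bound 28/285 is < 1 and informative.)

P[X ≥ 19] ≤ 28/285 ≈ 0.098246.


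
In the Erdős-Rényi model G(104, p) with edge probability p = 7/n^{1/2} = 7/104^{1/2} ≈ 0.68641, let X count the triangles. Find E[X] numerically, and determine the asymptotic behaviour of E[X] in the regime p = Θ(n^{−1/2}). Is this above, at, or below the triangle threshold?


Number of potential triangles: C(104, 3) = 182104.
Each occurs with probability p³ ≈ (0.68641)³ ≈ 3.2340305e-01.
By linearity: E[X] = C(104, 3)·p³ ≈ 182104 · 3.2340305e-01 ≈ 58892.98898.
Since α = 1/2 < 1, p = c/n^{1/2} ≫ 1/n is above the triangle threshold p ~ 1/n. Asymptotically E[X] ~ (c³/6)·n^{3(1−α)} = (7³/6)·n^{1.5} → ∞; triangles are abundant w.h.p.

E[X] ≈ 58892.98898; in regime p = Θ(1/n^{1/2}) E[X] diverges (above the triangle threshold p ~ 1/n).


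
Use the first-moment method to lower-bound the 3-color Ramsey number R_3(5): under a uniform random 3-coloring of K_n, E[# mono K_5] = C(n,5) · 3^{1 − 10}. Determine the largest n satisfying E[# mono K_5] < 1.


We need C(n, 5) · 3^{1 − 10} < 1, i.e. C(n, 5) < 3^{10 − 1} = 19683.
Check values of n near the boundary:
  n = 17: C(17, 5) = 6188; 6188 < 19683? YES
  n = 18: C(18, 5) = 8568; 8568 < 19683? YES
  n = 19: C(19, 5) = 11628; 11628 < 19683? YES
  n = 20: C(20, 5) = 15504; 15504 < 19683? YES
  n = 21: C(21, 5) = 20349; 20349 < 19683? NO
  n = 22: C(22, 5) = 26334; 26334 < 19683? NO
  n = 23: C(23, 5) = 33649; 33649 < 19683? NO
The largest n with C(n, 5) < 19683 is n = 20 (where E[X] = 5168/6561 ≈ 0.788). Hence R_3(5) > 20, i.e. R_3(5) ≥ 21.

Largest n = 20; hence R_3(5) > 20.


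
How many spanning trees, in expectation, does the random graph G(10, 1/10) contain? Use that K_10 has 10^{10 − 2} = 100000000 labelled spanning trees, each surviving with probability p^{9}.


K_10 has 10^{10 − 2} = 100000000 labelled spanning trees.
For each such spanning tree H, let X_H = 1 if all 9 edges of H are present in G. Then P[X_H = 1] = p^{9} = (1/10)^{9} = 1/1000000000.
By linearity: E[X] = Σ_H E[X_H] = 100000000 · p^{9} = 100000000 · 1/1000000000 = 1/10.
Numerically: E[X] ≈ 0.1.

E[X] = 100000000 · (1/10)^{9} = 1/10 ≈ 0.1.


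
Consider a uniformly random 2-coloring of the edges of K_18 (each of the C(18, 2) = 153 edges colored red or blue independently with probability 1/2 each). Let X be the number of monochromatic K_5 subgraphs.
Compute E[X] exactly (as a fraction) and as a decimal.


Let X = Σ_S X_S over the C(18, 5) = 8568 subsets S of size 5, where X_S = 1 if the K_5 on S is monochromatic.
For a fixed S, the K_5 on S has C(5, 2) = 10 edges. P[all 10 edges red] = (1/2)^10, and likewise for blue, so P[monochromatic] = 2·(1/2)^10 = 2^{1 − 10} = 1/512.
By linearity: E[X] = C(18, 5) · 2^{1 − 10} = 8568 · 1/512 = 1071/64.
Numerically: E[X] ≈ 16.734.

E[X] = C(18,5)·2^(1−C(5,2)) = 1071/64 ≈ 16.734.


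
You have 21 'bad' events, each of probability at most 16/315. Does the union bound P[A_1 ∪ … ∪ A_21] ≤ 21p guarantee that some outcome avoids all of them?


Union bound: P[∪_{i=1}^{21} A_i] ≤ Σ_i P[A_i] ≤ 21·p = 21·(16/315) = 16/15.
Numerically: 16/15 ≈ 1.067.
Is 16/15 < 1? NO.
Since the bound 16/15 is ≥ 1, the union bound is uninformative here; it does NOT by itself certify existence.

21·p = 16/15 ≈ 1.067; existence NOT certified by the union bound.


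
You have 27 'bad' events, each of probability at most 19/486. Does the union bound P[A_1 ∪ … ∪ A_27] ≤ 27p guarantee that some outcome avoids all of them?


Union bound: P[∪_{i=1}^{27} A_i] ≤ Σ_i P[A_i] ≤ 27·p = 27·(19/486) = 19/18.
Numerically: 19/18 ≈ 1.0555556.
Is 19/18 < 1? NO.
Since the bound 19/18 is ≥ 1, the union bound is uninformative here; it does NOT by itself certify existence.

27·p = 19/18 ≈ 1.0555556; existence NOT certified by the union bound.


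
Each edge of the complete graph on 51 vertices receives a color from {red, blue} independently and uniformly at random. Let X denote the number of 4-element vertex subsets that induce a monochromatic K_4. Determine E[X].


Let X = Σ_S X_S over the C(51, 4) = 249900 subsets S of size 4, where X_S = 1 if the K_4 on S is monochromatic.
For a fixed S, the K_4 on S has C(4, 2) = 6 edges. P[all 6 edges red] = (1/2)^6, and likewise for blue, so P[monochromatic] = 2·(1/2)^6 = 2^{1 − 6} = 1/32.
Summing: E[X] = C(51, 4) · 2^{1 − 6} = 249900 · 1/32 = 62475/8.
Numerically: E[X] ≈ 7809.375.

E[X] = C(51,4)·2^(1−C(4,2)) = 62475/8 ≈ 7809.375.


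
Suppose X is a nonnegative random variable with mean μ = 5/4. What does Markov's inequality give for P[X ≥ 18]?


μ = E[X] = 5/4, a = 18.
Markov: P[X ≥ 18] ≤ μ/a = (5/4)/18 = 5/72.
Numerically: ≈ 0.069.
(Since a = 18 > μ = 1.250, the bound 5/72 is < 1 and informative.)

P[X ≥ 18] ≤ 5/72 ≈ 0.069.


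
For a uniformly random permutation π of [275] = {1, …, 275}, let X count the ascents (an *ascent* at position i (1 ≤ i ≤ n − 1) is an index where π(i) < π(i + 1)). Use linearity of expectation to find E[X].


Write X = Σ X_I over i = 1, …, 274, with X_I the indicator of one ascent.
There are 274 indicators.
For each fixed i, the pair (π(i), π(i+1)) is a uniformly random ordered pair of distinct values from {1, …, 275}; by symmetry P[π(i) < π(i+1)] = 1/2.
By linearity: E[X] = 274 · (1/2) = (275 − 1) · (1/2) = 137 ≈ 137.000000.

E[X] = 137 = 137.000000.


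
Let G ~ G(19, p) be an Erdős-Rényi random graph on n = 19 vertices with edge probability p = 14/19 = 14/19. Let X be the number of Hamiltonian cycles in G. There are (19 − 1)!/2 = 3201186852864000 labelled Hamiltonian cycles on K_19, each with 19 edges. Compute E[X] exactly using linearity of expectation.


K_19 has (19 − 1)!/2 = 3201186852864000 labelled Hamiltonian cycles.
For each such Hamiltonian cycle H, let X_H = 1 if all 19 edges of H are present in G. Then P[X_H = 1] = p^{19} = (14/19)^{19} = 5976303958948914397184/1978419655660313589123979.
By linearity: E[X] = Σ_H E[X_H] = 3201186852864000 · p^{19} = 3201186852864000 · 5976303958948914397184/1978419655660313589123979 = 19131265662106339128470788663934976000/1978419655660313589123979.
Numerically: E[X] ≈ 9.66997e+12.

E[X] = 3201186852864000 · (14/19)^{19} = 19131265662106339128470788663934976000/1978419655660313589123979 ≈ 9.66997e+12.


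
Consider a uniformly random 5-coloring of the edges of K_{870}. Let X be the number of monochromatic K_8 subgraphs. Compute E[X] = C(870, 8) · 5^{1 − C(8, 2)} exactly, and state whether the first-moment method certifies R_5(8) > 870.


E[X] = C(870, 8) · 5^{1 − 28} = 7881626782940464620 · 5^{−27} = 7881626782940464620/7450580596923828125.
As a reduced fraction: E[X] = 1576325356588092924/1490116119384765625 ≈ 1.0578540.
Is E[X] < 1? NO.
Since E[X] ≥ 1, the first-moment bound is inconclusive at n = 870; it does NOT by itself certify R_5(8) > 870.

E[X] = 1576325356588092924/1490116119384765625 ≈ 1.0578540; E[X] ≥ 1; first-moment method inconclusive here.


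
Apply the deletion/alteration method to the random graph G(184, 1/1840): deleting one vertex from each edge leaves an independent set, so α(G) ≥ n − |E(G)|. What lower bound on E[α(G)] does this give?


E[|E(G)|] = C(184, 2)·p = 16836 · (1/1840) = 183/20.
E[α(G)] ≥ n − E[|E(G)|] = 184 − 183/20 = 3497/20.
Numerically: ≈ 174.8500.
(This is only a lower bound; the true E[α(G)] may be larger.)

E[α(G)] ≥ 3497/20 ≈ 174.8500.


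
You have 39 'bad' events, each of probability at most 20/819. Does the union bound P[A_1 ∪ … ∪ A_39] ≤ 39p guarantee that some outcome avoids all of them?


Union bound: P[∪_{i=1}^{39} A_i] ≤ Σ_i P[A_i] ≤ 39·p = 39·(20/819) = 20/21.
Numerically: 20/21 ≈ 0.95238.
Is 20/21 < 1? YES.
Since P[∪ A_i] ≤ 20/21 < 1, the complement has P[∩ A_i^c] ≥ 1 − 20/21 = 1/21 > 0, so some outcome avoids every A_i.

39·p = 20/21 ≈ 0.95238; existence CERTIFIED by the union bound.


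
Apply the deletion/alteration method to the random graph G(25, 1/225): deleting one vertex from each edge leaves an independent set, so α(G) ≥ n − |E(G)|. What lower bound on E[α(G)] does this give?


E[|E(G)|] = C(25, 2)·p = 300 · (1/225) = 4/3.
E[α(G)] ≥ n − E[|E(G)|] = 25 − 4/3 = 71/3.
Numerically: ≈ 23.666667.
(This is only a lower bound; the true E[α(G)] may be larger.)

E[α(G)] ≥ 71/3 ≈ 23.666667.


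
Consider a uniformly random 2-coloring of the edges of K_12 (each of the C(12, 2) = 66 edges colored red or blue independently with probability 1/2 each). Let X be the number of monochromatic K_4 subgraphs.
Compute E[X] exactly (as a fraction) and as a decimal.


Let X = Σ_S X_S over the C(12, 4) = 495 subsets S of size 4, where X_S = 1 if the K_4 on S is monochromatic.
For a fixed S, the K_4 on S has C(4, 2) = 6 edges. P[all 6 edges red] = (1/2)^6, and likewise for blue, so P[monochromatic] = 2·(1/2)^6 = 2^{1 − 6} = 1/32.
By linearity of expectation: E[X] = C(12, 4) · 2^{1 − 6} = 495 · 1/32 = 495/32.
Numerically: E[X] ≈ 15.46875.

E[X] = C(12,4)·2^(1−C(4,2)) = 495/32 ≈ 15.46875.


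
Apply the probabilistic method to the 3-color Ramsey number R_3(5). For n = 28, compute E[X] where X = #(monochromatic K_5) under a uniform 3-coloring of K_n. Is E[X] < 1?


E[X] = C(28, 5) · 3^{1 − 10} = 98280 · 3^{−9} = 98280/19683.
As a reduced fraction: E[X] = 3640/729 ≈ 4.993.
Is E[X] < 1? NO.
Since E[X] ≥ 1, the first-moment bound is inconclusive at n = 28; it does NOT by itself certify R_3(5) > 28.

E[X] = 3640/729 ≈ 4.993; E[X] ≥ 1; first-moment method inconclusive here.


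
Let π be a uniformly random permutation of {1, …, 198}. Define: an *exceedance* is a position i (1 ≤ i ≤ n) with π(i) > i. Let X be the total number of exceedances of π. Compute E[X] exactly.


Write X = Σ_{i=1}^{198} X_i, where X_i = 1_{π(i) > i}.
For each fixed i, π(i) is uniform over {1, …, 198} (marginal of a uniform permutation), so P[π(i) > i] = (n − i)/n. Summing: Σ_{i=1}^{198} (n − i)/n = (0 + 1 + … + 197)/198 = 198(198 − 1)/(2·198) = (198 − 1)/2.
Hence E[X] = Σ_{i=1}^{198} (198 − i)/198 = 197/2 ≈ 98.50000.

E[X] = 197/2 = 98.50000.


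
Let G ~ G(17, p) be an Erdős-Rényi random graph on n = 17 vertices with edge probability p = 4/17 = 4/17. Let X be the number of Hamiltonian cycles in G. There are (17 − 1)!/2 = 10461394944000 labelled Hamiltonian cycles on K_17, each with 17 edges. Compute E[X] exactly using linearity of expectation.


K_17 has (17 − 1)!/2 = 10461394944000 labelled Hamiltonian cycles.
For each such Hamiltonian cycle H, let X_H = 1 if all 17 edges of H are present in G. Then P[X_H = 1] = p^{17} = (4/17)^{17} = 17179869184/827240261886336764177.
By linearity: E[X] = Σ_H E[X_H] = 10461394944000 · p^{17} = 10461394944000 · 17179869184/827240261886336764177 = 179725396620079005696000/827240261886336764177.
Numerically: E[X] ≈ 217.3.

E[X] = 10461394944000 · (4/17)^{17} = 179725396620079005696000/827240261886336764177 ≈ 217.3.


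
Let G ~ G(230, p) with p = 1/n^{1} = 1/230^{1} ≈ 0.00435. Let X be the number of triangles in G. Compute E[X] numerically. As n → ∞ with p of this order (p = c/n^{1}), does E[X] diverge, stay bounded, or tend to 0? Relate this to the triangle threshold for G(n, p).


Number of potential triangles: C(230, 3) = 2001460.
Each occurs with probability p³ ≈ (0.00435)³ ≈ 8.21895e-08.
By linearity: E[X] = C(230, 3)·p³ ≈ 2001460 · 8.21895e-08 ≈ 0.164.
Here α = 1, so p = 1/n is exactly at the triangle threshold p ~ 1/n. Asymptotically E[X] → c³/6 = 1³/6 = 1/6 ≈ 0.167, a bounded constant. In this regime the triangle count is asymptotically Poisson(c³/6).

E[X] ≈ 0.164; in regime p = Θ(1/n^{1}) E[X] stays bounded (at the triangle threshold p ~ 1/n).


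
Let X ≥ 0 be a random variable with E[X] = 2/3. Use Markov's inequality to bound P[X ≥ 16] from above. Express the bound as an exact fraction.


μ = E[X] = 2/3, a = 16.
Markov: P[X ≥ 16] ≤ μ/a = (2/3)/16 = 1/24.
Numerically: ≈ 0.042.
(Since a = 16 > μ = 0.667, the bound 1/24 is < 1 and informative.)

P[X ≥ 16] ≤ 1/24 ≈ 0.042.


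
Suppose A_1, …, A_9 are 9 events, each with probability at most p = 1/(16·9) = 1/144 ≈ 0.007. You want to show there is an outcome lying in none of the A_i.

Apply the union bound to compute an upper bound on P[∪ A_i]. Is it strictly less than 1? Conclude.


Union bound: P[∪_{i=1}^{9} A_i] ≤ Σ_i P[A_i] ≤ 9·p = 9·(1/144) = 1/16.
Numerically: 1/16 ≈ 0.062.
Is 1/16 < 1? YES.
Since P[∪ A_i] ≤ 1/16 < 1, the complement has P[∩ A_i^c] ≥ 1 − 1/16 = 15/16 > 0, so some outcome avoids every A_i.

9·p = 1/16 ≈ 0.062; existence CERTIFIED by the union bound.


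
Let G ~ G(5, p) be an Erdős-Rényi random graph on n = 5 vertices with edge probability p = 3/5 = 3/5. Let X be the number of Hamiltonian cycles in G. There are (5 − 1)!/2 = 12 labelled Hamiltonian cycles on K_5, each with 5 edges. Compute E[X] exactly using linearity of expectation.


K_5 has (5 − 1)!/2 = 12 labelled Hamiltonian cycles.
For each such Hamiltonian cycle H, let X_H = 1 if all 5 edges of H are present in G. Then P[X_H = 1] = p^{5} = (3/5)^{5} = 243/3125.
By linearity of expectation: E[X] = Σ_H E[X_H] = 12 · p^{5} = 12 · 243/3125 = 2916/3125.
Numerically: E[X] ≈ 0.93312.

E[X] = 12 · (3/5)^{5} = 2916/3125 ≈ 0.93312.


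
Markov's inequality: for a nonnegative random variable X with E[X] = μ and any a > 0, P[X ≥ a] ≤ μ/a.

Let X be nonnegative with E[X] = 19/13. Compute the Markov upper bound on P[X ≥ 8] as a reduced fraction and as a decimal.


μ = E[X] = 19/13, a = 8.
Markov: P[X ≥ 8] ≤ μ/a = (19/13)/8 = 19/104.
Numerically: ≈ 0.18269.
(Since a = 8 > μ = 1.46154, the bound 19/104 is < 1 and informative.)

P[X ≥ 8] ≤ 19/104 ≈ 0.18269.


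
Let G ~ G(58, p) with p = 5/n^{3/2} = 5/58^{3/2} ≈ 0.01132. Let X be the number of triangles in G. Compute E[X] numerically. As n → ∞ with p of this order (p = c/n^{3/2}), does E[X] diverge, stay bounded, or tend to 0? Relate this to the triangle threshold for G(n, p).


Number of potential triangles: C(58, 3) = 30856.
Each occurs with probability p³ ≈ (0.01132)³ ≈ 1.450387e-06.
By linearity: E[X] = C(58, 3)·p³ ≈ 30856 · 1.450387e-06 ≈ 0.0448.
Since α = 3/2 > 1, p = c/n^{3/2} = o(1/n) is below the triangle threshold p ~ 1/n. Asymptotically E[X] ~ (c³/6)·n^{3(1−α)} = (5³/6)·n^{-1.5} → 0, so by Markov's inequality G has no triangles w.h.p.

E[X] ≈ 0.0448; in regime p = Θ(1/n^{3/2}) E[X] tends to 0 (below the triangle threshold p ~ 1/n).


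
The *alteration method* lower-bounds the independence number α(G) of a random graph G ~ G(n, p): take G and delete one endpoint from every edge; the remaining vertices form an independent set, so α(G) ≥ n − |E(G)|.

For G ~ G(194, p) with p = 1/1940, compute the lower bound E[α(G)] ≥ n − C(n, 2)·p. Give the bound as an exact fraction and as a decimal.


E[|E(G)|] = C(194, 2)·p = 18721 · (1/1940) = 193/20.
E[α(G)] ≥ n − E[|E(G)|] = 194 − 193/20 = 3687/20.
Numerically: ≈ 184.350000.
(This is only a lower bound; the true E[α(G)] may be larger.)

E[α(G)] ≥ 3687/20 ≈ 184.350000.


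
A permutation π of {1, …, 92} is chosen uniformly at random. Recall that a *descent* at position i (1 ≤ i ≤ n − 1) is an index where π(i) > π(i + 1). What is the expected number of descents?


Write X = Σ X_I over i = 1, …, 91, with X_I the indicator of one descent.
There are 91 indicators.
For each fixed i, the pair (π(i), π(i+1)) is a uniformly random ordered pair of distinct values from {1, …, 92}; by symmetry P[π(i) > π(i+1)] = 1/2.
By linearity: E[X] = 91 · (1/2) = (92 − 1) · (1/2) = 91/2 ≈ 45.500000.

E[X] = 91/2 = 45.500000.


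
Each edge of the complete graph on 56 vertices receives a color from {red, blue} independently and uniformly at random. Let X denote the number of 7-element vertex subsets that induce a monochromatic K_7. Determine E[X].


Let X = Σ_S X_S over the C(56, 7) = 231917400 subsets S of size 7, where X_S = 1 if the K_7 on S is monochromatic.
For a fixed S, the K_7 on S has C(7, 2) = 21 edges. P[all 21 edges red] = (1/2)^21, and likewise for blue, so P[monochromatic] = 2·(1/2)^21 = 2^{1 − 21} = 1/1048576.
By linearity of expectation: E[X] = C(56, 7) · 2^{1 − 21} = 231917400 · 1/1048576 = 28989675/131072.
Numerically: E[X] ≈ 221.174.

E[X] = C(56,7)·2^(1−C(7,2)) = 28989675/131072 ≈ 221.174.


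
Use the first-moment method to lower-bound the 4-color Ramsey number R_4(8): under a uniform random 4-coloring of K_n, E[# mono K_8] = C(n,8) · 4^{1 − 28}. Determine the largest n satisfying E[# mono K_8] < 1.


We need C(n, 8) · 4^{1 − 28} < 1, i.e. C(n, 8) < 4^{28 − 1} = 18014398509481984.
Check values of n near the boundary:
  n = 403: C(403, 8) = 16090020602228430; 16090020602228430 < 18014398509481984? YES
  n = 404: C(404, 8) = 16415071523485570; 16415071523485570 < 18014398509481984? YES
  n = 405: C(405, 8) = 16745853821188050; 16745853821188050 < 18014398509481984? YES
  n = 406: C(406, 8) = 17082453897995850; 17082453897995850 < 18014398509481984? YES
  n = 407: C(407, 8) = 17424959239309050; 17424959239309050 < 18014398509481984? YES
  n = 408: C(408, 8) = 17773458424095231; 17773458424095231 < 18014398509481984? YES
  n = 409: C(409, 8) = 18128041135797879; 18128041135797879 < 18014398509481984? NO
  n = 410: C(410, 8) = 18488798173326195; 18488798173326195 < 18014398509481984? NO
  n = 411: C(411, 8) = 18855821462126715; 18855821462126715 < 18014398509481984? NO
The largest n with C(n, 8) < 18014398509481984 is n = 408 (where E[X] = 17773458424095231/18014398509481984 ≈ 0.9866251). Hence R_4(8) > 408, i.e. R_4(8) ≥ 409.

Largest n = 408; hence R_4(8) > 408.


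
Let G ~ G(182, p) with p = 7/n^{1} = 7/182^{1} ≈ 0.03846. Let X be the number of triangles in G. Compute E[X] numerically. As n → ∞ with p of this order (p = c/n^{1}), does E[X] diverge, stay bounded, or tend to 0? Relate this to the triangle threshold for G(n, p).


Number of potential triangles: C(182, 3) = 988260.
Each occurs with probability p³ ≈ (0.03846)³ ≈ 5.689577e-05.
By linearity: E[X] = C(182, 3)·p³ ≈ 988260 · 5.689577e-05 ≈ 56.2278.
Here α = 1, so p = 7/n is exactly at the triangle threshold p ~ 1/n. Asymptotically E[X] → c³/6 = 7³/6 = 343/6 ≈ 57.1667, a bounded constant. In this regime the triangle count is asymptotically Poisson(c³/6).

E[X] ≈ 56.2278; in regime p = Θ(1/n^{1}) E[X] stays bounded (at the triangle threshold p ~ 1/n).


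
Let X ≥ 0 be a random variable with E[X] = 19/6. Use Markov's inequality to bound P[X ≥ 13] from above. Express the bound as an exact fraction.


μ = E[X] = 19/6, a = 13.
Markov: P[X ≥ 13] ≤ μ/a = (19/6)/13 = 19/78.
Numerically: ≈ 0.243590.
(Since a = 13 > μ = 3.166667, the bound 19/78 is < 1 and informative.)

P[X ≥ 13] ≤ 19/78 ≈ 0.243590.


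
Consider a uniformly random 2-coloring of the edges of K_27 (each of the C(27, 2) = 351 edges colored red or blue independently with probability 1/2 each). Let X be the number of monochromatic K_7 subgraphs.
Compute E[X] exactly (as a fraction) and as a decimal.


Let X = Σ_S X_S over the C(27, 7) = 888030 subsets S of size 7, where X_S = 1 if the K_7 on S is monochromatic.
For a fixed S, the K_7 on S has C(7, 2) = 21 edges. P[all 21 edges red] = (1/2)^21, and likewise for blue, so P[monochromatic] = 2·(1/2)^21 = 2^{1 − 21} = 1/1048576.
Summing: E[X] = C(27, 7) · 2^{1 − 21} = 888030 · 1/1048576 = 444015/524288.
Numerically: E[X] ≈ 0.847.

E[X] = C(27,7)·2^(1−C(7,2)) = 444015/524288 ≈ 0.847.


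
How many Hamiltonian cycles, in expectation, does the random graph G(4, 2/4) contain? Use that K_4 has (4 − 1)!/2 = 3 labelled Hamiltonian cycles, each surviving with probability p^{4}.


K_4 has (4 − 1)!/2 = 3 labelled Hamiltonian cycles.
For each such Hamiltonian cycle H, let X_H = 1 if all 4 edges of H are present in G. Then P[X_H = 1] = p^{4} = (1/2)^{4} = 1/16.
Summing the indicators: E[X] = Σ_H E[X_H] = 3 · p^{4} = 3 · 1/16 = 3/16.
Numerically: E[X] ≈ 0.1875.

E[X] = 3 · (1/2)^{4} = 3/16 ≈ 0.1875.


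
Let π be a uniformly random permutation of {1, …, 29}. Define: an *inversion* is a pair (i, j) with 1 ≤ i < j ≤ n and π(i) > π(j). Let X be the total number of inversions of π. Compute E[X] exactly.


Write X = Σ X_I over the C(29, 2) = 406 pairs i < j, with X_I the indicator of one inversion.
There are 406 indicators.
For each fixed pair i < j, the values π(i) and π(j) are two distinct elements of {1, …, 29} in uniformly random order; by symmetry P[π(i) > π(j)] = 1/2.
By linearity: E[X] = 406 · (1/2) = C(29, 2) · (1/2) = 406/2 = 203 ≈ 203.00000.

E[X] = 203 = 203.00000.


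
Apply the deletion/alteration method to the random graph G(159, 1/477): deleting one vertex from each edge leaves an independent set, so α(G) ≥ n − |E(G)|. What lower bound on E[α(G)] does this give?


E[|E(G)|] = C(159, 2)·p = 12561 · (1/477) = 79/3.
E[α(G)] ≥ n − E[|E(G)|] = 159 − 79/3 = 398/3.
Numerically: ≈ 132.66667.
(This is only a lower bound; the true E[α(G)] may be larger.)

E[α(G)] ≥ 398/3 ≈ 132.66667.


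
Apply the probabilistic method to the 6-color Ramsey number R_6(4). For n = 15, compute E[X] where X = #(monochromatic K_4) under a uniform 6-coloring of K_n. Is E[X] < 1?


E[X] = C(15, 4) · 6^{1 − 6} = 1365 · 6^{−5} = 1365/7776.
As a reduced fraction: E[X] = 455/2592 ≈ 0.176.
Is E[X] < 1? YES.
Since E[X] < 1, there exists a 6-coloring of K_{15} with no monochromatic K_4; hence R_6(4) > 15.

E[X] = 455/2592 ≈ 0.176; E[X] < 1, so R_6(4) > 15.


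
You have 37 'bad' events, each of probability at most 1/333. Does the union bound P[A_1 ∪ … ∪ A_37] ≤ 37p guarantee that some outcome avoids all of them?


Union bound: P[∪_{i=1}^{37} A_i] ≤ Σ_i P[A_i] ≤ 37·p = 37·(1/333) = 1/9.
Numerically: 1/9 ≈ 0.111.
Is 1/9 < 1? YES.
Since P[∪ A_i] ≤ 1/9 < 1, the complement has P[∩ A_i^c] ≥ 1 − 1/9 = 8/9 > 0, so some outcome avoids every A_i.

37·p = 1/9 ≈ 0.111; existence CERTIFIED by the union bound.


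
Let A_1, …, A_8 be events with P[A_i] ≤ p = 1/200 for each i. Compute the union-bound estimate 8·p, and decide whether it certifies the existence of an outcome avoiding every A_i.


Union bound: P[∪_{i=1}^{8} A_i] ≤ Σ_i P[A_i] ≤ 8·p = 8·(1/200) = 1/25.
Numerically: 1/25 ≈ 0.0400000.
Is 1/25 < 1? YES.
Since P[∪ A_i] ≤ 1/25 < 1, the complement has P[∩ A_i^c] ≥ 1 − 1/25 = 24/25 > 0, so some outcome avoids every A_i.

8·p = 1/25 ≈ 0.0400000; existence CERTIFIED by the union bound.


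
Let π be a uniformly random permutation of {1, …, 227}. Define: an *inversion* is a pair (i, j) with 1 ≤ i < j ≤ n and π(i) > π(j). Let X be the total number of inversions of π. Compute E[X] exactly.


Write X = Σ X_I over the C(227, 2) = 25651 pairs i < j, with X_I the indicator of one inversion.
There are 25651 indicators.
For each fixed pair i < j, the values π(i) and π(j) are two distinct elements of {1, …, 227} in uniformly random order; by symmetry P[π(i) > π(j)] = 1/2.
By linearity: E[X] = 25651 · (1/2) = C(227, 2) · (1/2) = 25651/2 = 25651/2 ≈ 12825.5000.

E[X] = 25651/2 = 12825.5000.


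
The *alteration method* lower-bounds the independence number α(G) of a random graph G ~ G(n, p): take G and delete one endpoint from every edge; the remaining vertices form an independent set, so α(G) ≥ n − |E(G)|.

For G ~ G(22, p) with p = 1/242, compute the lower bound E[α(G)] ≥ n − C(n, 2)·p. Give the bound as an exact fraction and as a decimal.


E[|E(G)|] = C(22, 2)·p = 231 · (1/242) = 21/22.
E[α(G)] ≥ n − E[|E(G)|] = 22 − 21/22 = 463/22.
Numerically: ≈ 21.045.
(This is only a lower bound; the true E[α(G)] may be larger.)

E[α(G)] ≥ 463/22 ≈ 21.045.


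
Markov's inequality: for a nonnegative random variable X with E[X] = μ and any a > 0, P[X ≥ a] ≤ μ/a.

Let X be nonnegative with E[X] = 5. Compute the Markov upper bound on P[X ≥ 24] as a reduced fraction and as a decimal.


μ = E[X] = 5, a = 24.
Markov: P[X ≥ 24] ≤ μ/a = (5)/24 = 5/24.
Numerically: ≈ 0.2083.
(Since a = 24 > μ = 5.0000, the bound 5/24 is < 1 and informative.)

P[X ≥ 24] ≤ 5/24 ≈ 0.2083.


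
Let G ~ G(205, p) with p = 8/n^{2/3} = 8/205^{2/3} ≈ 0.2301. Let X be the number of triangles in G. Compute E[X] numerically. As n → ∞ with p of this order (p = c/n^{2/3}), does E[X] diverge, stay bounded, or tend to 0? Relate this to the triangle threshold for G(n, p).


Number of potential triangles: C(205, 3) = 1414910.
Each occurs with probability p³ ≈ (0.2301)³ ≈ 1.218322e-02.
By linearity: E[X] = C(205, 3)·p³ ≈ 1414910 · 1.218322e-02 ≈ 17238.1659.
Since α = 2/3 < 1, p = c/n^{2/3} ≫ 1/n is above the triangle threshold p ~ 1/n. Asymptotically E[X] ~ (c³/6)·n^{3(1−α)} = (8³/6)·n^{1} → ∞; triangles are abundant w.h.p.

E[X] ≈ 17238.1659; in regime p = Θ(1/n^{2/3}) E[X] diverges (above the triangle threshold p ~ 1/n).


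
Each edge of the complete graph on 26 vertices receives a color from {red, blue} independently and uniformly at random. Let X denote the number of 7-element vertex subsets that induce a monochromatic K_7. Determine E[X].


Let X = Σ_S X_S over the C(26, 7) = 657800 subsets S of size 7, where X_S = 1 if the K_7 on S is monochromatic.
For a fixed S, the K_7 on S has C(7, 2) = 21 edges. P[all 21 edges red] = (1/2)^21, and likewise for blue, so P[monochromatic] = 2·(1/2)^21 = 2^{1 − 21} = 1/1048576.
By linearity: E[X] = C(26, 7) · 2^{1 − 21} = 657800 · 1/1048576 = 82225/131072.
Numerically: E[X] ≈ 0.627327.

E[X] = C(26,7)·2^(1−C(7,2)) = 82225/131072 ≈ 0.627327.


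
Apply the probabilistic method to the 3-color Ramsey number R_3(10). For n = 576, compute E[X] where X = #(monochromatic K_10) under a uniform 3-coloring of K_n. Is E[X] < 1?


E[X] = C(576, 10) · 3^{1 − 45} = 1024104945306307344480 · 3^{−44} = 1024104945306307344480/984770902183611232881.
As a reduced fraction: E[X] = 12643270929707498080/12157665459056928801 ≈ 1.0399.
Is E[X] < 1? NO.
Since E[X] ≥ 1, the first-moment bound is inconclusive at n = 576; it does NOT by itself certify R_3(10) > 576.

E[X] = 12643270929707498080/12157665459056928801 ≈ 1.0399; E[X] ≥ 1; first-moment method inconclusive here.


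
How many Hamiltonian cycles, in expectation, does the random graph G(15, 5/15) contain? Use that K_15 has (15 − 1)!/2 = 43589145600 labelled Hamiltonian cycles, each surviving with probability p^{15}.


K_15 has (15 − 1)!/2 = 43589145600 labelled Hamiltonian cycles.
For each such Hamiltonian cycle H, let X_H = 1 if all 15 edges of H are present in G. Then P[X_H = 1] = p^{15} = (1/3)^{15} = 1/14348907.
By linearity of expectation: E[X] = Σ_H E[X_H] = 43589145600 · p^{15} = 43589145600 · 1/14348907 = 179379200/59049.
Numerically: E[X] ≈ 3038.

E[X] = 43589145600 · (1/3)^{15} = 179379200/59049 ≈ 3038.


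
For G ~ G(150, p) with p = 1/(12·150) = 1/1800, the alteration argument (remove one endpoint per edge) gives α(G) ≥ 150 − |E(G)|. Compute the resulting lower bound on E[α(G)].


E[|E(G)|] = C(150, 2)·p = 11175 · (1/1800) = 149/24.
E[α(G)] ≥ n − E[|E(G)|] = 150 − 149/24 = 3451/24.
Numerically: ≈ 143.791667.
(This is only a lower bound; the true E[α(G)] may be larger.)

E[α(G)] ≥ 3451/24 ≈ 143.791667.


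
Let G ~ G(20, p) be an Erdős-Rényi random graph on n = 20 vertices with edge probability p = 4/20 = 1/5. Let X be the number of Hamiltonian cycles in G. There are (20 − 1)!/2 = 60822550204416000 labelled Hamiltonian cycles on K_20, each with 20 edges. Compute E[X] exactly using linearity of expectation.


K_20 has (20 − 1)!/2 = 60822550204416000 labelled Hamiltonian cycles.
For each such Hamiltonian cycle H, let X_H = 1 if all 20 edges of H are present in G. Then P[X_H = 1] = p^{20} = (1/5)^{20} = 1/95367431640625.
Summing the indicators: E[X] = Σ_H E[X_H] = 60822550204416000 · p^{20} = 60822550204416000 · 1/95367431640625 = 486580401635328/762939453125.
Numerically: E[X] ≈ 638.

E[X] = 60822550204416000 · (1/5)^{20} = 486580401635328/762939453125 ≈ 638.


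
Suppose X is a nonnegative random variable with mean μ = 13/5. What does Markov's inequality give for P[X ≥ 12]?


μ = E[X] = 13/5, a = 12.
Markov: P[X ≥ 12] ≤ μ/a = (13/5)/12 = 13/60.
Numerically: ≈ 0.217.
(Since a = 12 > μ = 2.600, the bound 13/60 is < 1 and informative.)

P[X ≥ 12] ≤ 13/60 ≈ 0.217.


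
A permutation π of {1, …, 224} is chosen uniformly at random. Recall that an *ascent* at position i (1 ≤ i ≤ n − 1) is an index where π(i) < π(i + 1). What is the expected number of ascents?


Write X = Σ X_I over i = 1, …, 223, with X_I the indicator of one ascent.
There are 223 indicators.
For each fixed i, the pair (π(i), π(i+1)) is a uniformly random ordered pair of distinct values from {1, …, 224}; by symmetry P[π(i) < π(i+1)] = 1/2.
By linearity: E[X] = 223 · (1/2) = (224 − 1) · (1/2) = 223/2 ≈ 111.500000.

E[X] = 223/2 = 111.500000.


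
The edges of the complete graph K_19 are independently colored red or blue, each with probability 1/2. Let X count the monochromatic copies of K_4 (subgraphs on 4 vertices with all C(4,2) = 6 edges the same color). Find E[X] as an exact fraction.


Let X = Σ_S X_S over the C(19, 4) = 3876 subsets S of size 4, where X_S = 1 if the K_4 on S is monochromatic.
For a fixed S, the K_4 on S has C(4, 2) = 6 edges. P[all 6 edges red] = (1/2)^6, and likewise for blue, so P[monochromatic] = 2·(1/2)^6 = 2^{1 − 6} = 1/32.
By linearity: E[X] = C(19, 4) · 2^{1 − 6} = 3876 · 1/32 = 969/8.
Numerically: E[X] ≈ 121.125.

E[X] = C(19,4)·2^(1−C(4,2)) = 969/8 ≈ 121.125.


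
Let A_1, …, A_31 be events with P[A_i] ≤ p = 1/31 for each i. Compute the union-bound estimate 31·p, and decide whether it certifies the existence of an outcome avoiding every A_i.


Union bound: P[∪_{i=1}^{31} A_i] ≤ Σ_i P[A_i] ≤ 31·p = 31·(1/31) = 1.
Numerically: 1 ≈ 1.0000.
Is 1 < 1? NO.
Since the bound 1 is ≥ 1, the union bound is uninformative here; it does NOT by itself certify existence.

31·p = 1 ≈ 1.0000; existence NOT certified by the union bound.


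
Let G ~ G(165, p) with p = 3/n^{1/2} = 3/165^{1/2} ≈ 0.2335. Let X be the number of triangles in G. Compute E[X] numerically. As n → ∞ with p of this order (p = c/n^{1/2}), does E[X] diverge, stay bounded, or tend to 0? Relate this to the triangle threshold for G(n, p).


Number of potential triangles: C(165, 3) = 735130.
Each occurs with probability p³ ≈ (0.2335)³ ≈ 1.273907e-02.
By linearity: E[X] = C(165, 3)·p³ ≈ 735130 · 1.273907e-02 ≈ 9364.8752.
Since α = 1/2 < 1, p = c/n^{1/2} ≫ 1/n is above the triangle threshold p ~ 1/n. Asymptotically E[X] ~ (c³/6)·n^{3(1−α)} = (3³/6)·n^{1.5} → ∞; triangles are abundant w.h.p.

E[X] ≈ 9364.8752; in regime p = Θ(1/n^{1/2}) E[X] diverges (above the triangle threshold p ~ 1/n).


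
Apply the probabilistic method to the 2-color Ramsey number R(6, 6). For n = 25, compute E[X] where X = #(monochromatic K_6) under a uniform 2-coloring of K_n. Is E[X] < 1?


E[X] = C(25, 6) · 2^{1 − 15} = 177100 · 2^{−14} = 177100/16384.
As a reduced fraction: E[X] = 44275/4096 ≈ 10.8093.
Is E[X] < 1? NO.
Since E[X] ≥ 1, the first-moment bound is inconclusive at n = 25; it does NOT by itself certify R(6, 6) > 25.

E[X] = 44275/4096 ≈ 10.8093; E[X] ≥ 1; first-moment method inconclusive here.


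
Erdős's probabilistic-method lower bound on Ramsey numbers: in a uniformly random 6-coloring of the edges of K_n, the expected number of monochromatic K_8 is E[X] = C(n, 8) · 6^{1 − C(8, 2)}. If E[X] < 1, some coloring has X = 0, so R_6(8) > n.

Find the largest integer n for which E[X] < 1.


We need C(n, 8) · 6^{1 − 28} < 1, i.e. C(n, 8) < 6^{28 − 1} = 1023490369077469249536.
Check values of n near the boundary:
  n = 1591: C(1591, 8) = 1000427749141189953870; 1000427749141189953870 < 1023490369077469249536? YES
  n = 1592: C(1592, 8) = 1005480414540892933435; 1005480414540892933435 < 1023490369077469249536? YES
  n = 1593: C(1593, 8) = 1010555394551193970323; 1010555394551193970323 < 1023490369077469249536? YES
  n = 1594: C(1594, 8) = 1015652773590544255167; 1015652773590544255167 < 1023490369077469249536? YES
  n = 1595: C(1595, 8) = 1020772636343363633895; 1020772636343363633895 < 1023490369077469249536? YES
  n = 1596: C(1596, 8) = 1025915067760710553965; 1025915067760710553965 < 1023490369077469249536? NO
  n = 1597: C(1597, 8) = 1031080153060953275445; 1031080153060953275445 < 1023490369077469249536? NO
  n = 1598: C(1598, 8) = 1036267977730442348529; 1036267977730442348529 < 1023490369077469249536? NO
The largest n with C(n, 8) < 1023490369077469249536 is n = 1595 (where E[X] = 113419181815929292655/113721152119718805504 ≈ 0.997). Hence R_6(8) > 1595, i.e. R_6(8) ≥ 1596.

Largest n = 1595; hence R_6(8) > 1595.
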